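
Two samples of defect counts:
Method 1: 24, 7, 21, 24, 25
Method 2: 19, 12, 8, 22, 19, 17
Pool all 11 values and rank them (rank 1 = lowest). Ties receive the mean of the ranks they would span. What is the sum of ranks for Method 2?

28

Sorted (ascending): 7, 8, 12, 17, 19, 19, 21, 22, 24, 24, 25
The 2 values of 19 occupy positions 5–6 → average rank (5+6)/2 = 5.5.
The 2 values of 24 occupy positions 9–10 → average rank (9+10)/2 = 9.5.
Method 2 values → pooled ranks: 19→5.5, 12→3, 8→2, 22→8, 19→5.5, 17→4
Rank sum = 5.5 + 3 + 2 + 8 + 5.5 + 4 = 28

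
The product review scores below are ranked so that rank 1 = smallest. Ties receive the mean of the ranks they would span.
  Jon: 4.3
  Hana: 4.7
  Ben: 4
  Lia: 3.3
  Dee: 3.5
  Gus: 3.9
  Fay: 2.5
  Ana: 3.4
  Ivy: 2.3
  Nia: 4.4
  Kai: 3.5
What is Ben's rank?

8

Sorted (ascending): 2.3, 2.5, 3.3, 3.4, 3.5, 3.5, 3.9, 4, 4.3, 4.4, 4.7
The 2 values of 3.5 occupy positions 5–6 → average rank (5+6)/2 = 5.5.
Ben has value 4 → rank 8.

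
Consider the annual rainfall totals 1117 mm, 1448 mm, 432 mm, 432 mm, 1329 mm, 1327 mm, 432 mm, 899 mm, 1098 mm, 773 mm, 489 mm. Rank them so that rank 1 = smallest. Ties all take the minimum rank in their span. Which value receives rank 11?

1448

Sorted (ascending): 432, 432, 432, 489, 773, 899, 1098, 1117, 1327, 1329, 1448
The 3 values of 432 occupy positions 1–3 → each gets rank 1.
Rank 11 → value 1448.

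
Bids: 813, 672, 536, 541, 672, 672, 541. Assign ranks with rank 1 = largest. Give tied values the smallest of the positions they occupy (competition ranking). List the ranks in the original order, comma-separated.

1, 2, 7, 5, 2, 2, 5

Sorted (descending): 813, 672, 672, 672, 541, 541, 536
The 3 values of 672 occupy positions 2–4 → each gets rank 2.
The 2 values of 541 occupy positions 5–6 → each gets rank 5.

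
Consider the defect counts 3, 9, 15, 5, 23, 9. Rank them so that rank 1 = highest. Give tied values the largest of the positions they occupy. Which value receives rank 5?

Sorted (descending): 23, 15, 9, 9, 5, 3
The 2 values of 9 occupy positions 3–4 → each gets rank 4.
Rank 5 → value 5.

5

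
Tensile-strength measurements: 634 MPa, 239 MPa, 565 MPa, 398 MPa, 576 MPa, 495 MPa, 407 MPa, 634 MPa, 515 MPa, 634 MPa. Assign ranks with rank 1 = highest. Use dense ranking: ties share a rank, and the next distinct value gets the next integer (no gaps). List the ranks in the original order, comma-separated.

Sorted (descending): 634, 634, 634, 576, 565, 515, 495, 407, 398, 239
The 3 values of 634 share dense rank 1.
Remaining distinct values take the next consecutive integers.

1, 8, 3, 7, 2, 5, 6, 1, 4, 1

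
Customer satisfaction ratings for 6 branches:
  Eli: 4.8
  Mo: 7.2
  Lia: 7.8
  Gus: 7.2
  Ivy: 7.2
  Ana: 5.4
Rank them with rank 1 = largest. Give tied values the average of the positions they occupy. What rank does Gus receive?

3

Sorted (descending): 7.8, 7.2, 7.2, 7.2, 5.4, 4.8
The 3 values of 7.2 occupy positions 2–4 → average rank 3.
Gus has value 7.2 → rank 3.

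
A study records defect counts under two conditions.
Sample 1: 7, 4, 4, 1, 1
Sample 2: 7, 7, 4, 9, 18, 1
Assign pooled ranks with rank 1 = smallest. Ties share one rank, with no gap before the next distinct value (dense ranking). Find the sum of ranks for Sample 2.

18

Sorted (ascending): 1, 1, 1, 4, 4, 4, 7, 7, 7, 9, 18
The 3 values of 1 share dense rank 1.
The 3 values of 4 share dense rank 2.
The 3 values of 7 share dense rank 3.
Remaining distinct values take the next consecutive integers.
Sample 2 values → pooled ranks: 7→3, 7→3, 4→2, 9→4, 18→5, 1→1
Rank sum = 3 + 3 + 2 + 4 + 5 + 1 = 18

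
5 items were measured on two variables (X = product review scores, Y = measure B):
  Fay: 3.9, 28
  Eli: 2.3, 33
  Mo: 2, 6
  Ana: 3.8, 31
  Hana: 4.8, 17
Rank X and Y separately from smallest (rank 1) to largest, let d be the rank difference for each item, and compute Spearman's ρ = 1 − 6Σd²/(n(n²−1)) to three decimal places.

0.000

Ranks of variable 1: 4, 2, 1, 3, 5
Ranks of variable 2: 3, 5, 1, 4, 2
d = r₁ − r₂: 1, -3, 0, -1, 3
d²: 1, 9, 0, 1, 9; Σd² = 20
ρ = 1 − 6·20/(5·24) = 1 − 120/120 = 0.000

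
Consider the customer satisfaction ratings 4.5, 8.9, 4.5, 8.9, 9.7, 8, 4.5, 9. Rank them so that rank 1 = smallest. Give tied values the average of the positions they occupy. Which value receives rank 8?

9.7

Sorted (ascending): 4.5, 4.5, 4.5, 8, 8.9, 8.9, 9, 9.7
The 3 values of 4.5 occupy positions 1–3 → average rank 2.
The 2 values of 8.9 occupy positions 5–6 → average rank (5+6)/2 = 5.5.
Rank 8 → value 9.7.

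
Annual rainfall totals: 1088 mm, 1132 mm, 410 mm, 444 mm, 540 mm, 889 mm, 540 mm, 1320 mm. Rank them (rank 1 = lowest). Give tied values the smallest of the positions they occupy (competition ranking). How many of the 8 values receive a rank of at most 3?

Sorted (ascending): 410, 444, 540, 540, 889, 1088, 1132, 1320
The 2 values of 540 occupy positions 3–4 → each gets rank 3.
Ranks ≤ 3: {1, 2, 3, 3} → 4 values.

4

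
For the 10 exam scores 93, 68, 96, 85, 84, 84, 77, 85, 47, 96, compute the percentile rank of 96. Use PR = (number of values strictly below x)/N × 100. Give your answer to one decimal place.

80.0

N = 10.
Strictly below 96: 8. Equal to 96: 2.
PR = 8/10 × 100 = 80.0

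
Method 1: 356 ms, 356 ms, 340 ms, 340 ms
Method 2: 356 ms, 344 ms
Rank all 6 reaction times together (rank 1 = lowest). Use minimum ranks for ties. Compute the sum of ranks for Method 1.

10

Sorted (ascending): 340, 340, 344, 356, 356, 356
The 2 values of 340 occupy positions 1–2 → each gets rank 1.
The 3 values of 356 occupy positions 4–6 → each gets rank 4.
Method 1 values → pooled ranks: 356→4, 356→4, 340→1, 340→1
Rank sum = 4 + 4 + 1 + 1 = 10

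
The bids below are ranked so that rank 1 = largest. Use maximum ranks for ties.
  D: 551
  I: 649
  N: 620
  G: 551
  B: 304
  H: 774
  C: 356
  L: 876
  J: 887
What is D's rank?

Sorted (descending): 887, 876, 774, 649, 620, 551, 551, 356, 304
The 2 values of 551 occupy positions 6–7 → each gets rank 7.
D has value 551 → rank 7.

7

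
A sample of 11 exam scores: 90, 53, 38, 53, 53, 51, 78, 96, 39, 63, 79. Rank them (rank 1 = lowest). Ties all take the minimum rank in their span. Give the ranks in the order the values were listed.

Sorted (ascending): 38, 39, 51, 53, 53, 53, 63, 78, 79, 90, 96
The 3 values of 53 occupy positions 4–6 → each gets rank 4.

10, 4, 1, 4, 4, 3, 8, 11, 2, 7, 9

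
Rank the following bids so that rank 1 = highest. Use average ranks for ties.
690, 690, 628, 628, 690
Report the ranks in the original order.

2, 2, 4.5, 4.5, 2

Sorted (descending): 690, 690, 690, 628, 628
The 3 values of 690 occupy positions 1–3 → average rank 2.
The 2 values of 628 occupy positions 4–5 → average rank (4+5)/2 = 4.5.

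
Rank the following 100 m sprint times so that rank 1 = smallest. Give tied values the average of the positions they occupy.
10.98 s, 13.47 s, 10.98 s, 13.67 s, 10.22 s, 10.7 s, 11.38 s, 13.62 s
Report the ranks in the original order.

3.5, 6, 3.5, 8, 1, 2, 5, 7

Sorted (ascending): 10.22, 10.7, 10.98, 10.98, 11.38, 13.47, 13.62, 13.67
The 2 values of 10.98 occupy positions 3–4 → average rank (3+4)/2 = 3.5.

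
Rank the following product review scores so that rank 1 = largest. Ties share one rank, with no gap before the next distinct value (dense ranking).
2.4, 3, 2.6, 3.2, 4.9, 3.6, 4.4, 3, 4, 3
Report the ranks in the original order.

8, 6, 7, 5, 1, 4, 2, 6, 3, 6

Sorted (descending): 4.9, 4.4, 4, 3.6, 3.2, 3, 3, 3, 2.6, 2.4
The 3 values of 3 share dense rank 6.
Remaining distinct values take the next consecutive integers.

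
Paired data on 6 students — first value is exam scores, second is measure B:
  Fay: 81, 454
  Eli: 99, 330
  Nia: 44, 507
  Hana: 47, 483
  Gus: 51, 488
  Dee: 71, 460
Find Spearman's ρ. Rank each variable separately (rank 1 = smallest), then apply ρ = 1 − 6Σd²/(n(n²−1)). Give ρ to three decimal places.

Ranks of variable 1: 5, 6, 1, 2, 3, 4
Ranks of variable 2: 2, 1, 6, 4, 5, 3
d = r₁ − r₂: 3, 5, -5, -2, -2, 1
d²: 9, 25, 25, 4, 4, 1; Σd² = 68
ρ = 1 − 6·68/(6·35) = 1 − 408/210 = -0.943

-0.943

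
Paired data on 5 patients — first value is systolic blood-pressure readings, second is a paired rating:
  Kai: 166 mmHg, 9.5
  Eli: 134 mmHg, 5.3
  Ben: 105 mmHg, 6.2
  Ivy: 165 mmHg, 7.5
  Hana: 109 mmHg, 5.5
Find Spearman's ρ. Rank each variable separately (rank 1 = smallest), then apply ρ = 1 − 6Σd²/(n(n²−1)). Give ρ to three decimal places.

0.600

Ranks of variable 1: 5, 3, 1, 4, 2
Ranks of variable 2: 5, 1, 3, 4, 2
d = r₁ − r₂: 0, 2, -2, 0, 0
d²: 0, 4, 4, 0, 0; Σd² = 8
ρ = 1 − 6·8/(5·24) = 1 − 48/120 = 0.600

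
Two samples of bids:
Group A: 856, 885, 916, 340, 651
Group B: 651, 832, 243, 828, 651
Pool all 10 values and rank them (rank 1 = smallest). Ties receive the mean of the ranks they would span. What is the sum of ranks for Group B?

22

Sorted (ascending): 243, 340, 651, 651, 651, 828, 832, 856, 885, 916
The 3 values of 651 occupy positions 3–5 → average rank 4.
Group B values → pooled ranks: 651→4, 832→7, 243→1, 828→6, 651→4
Rank sum = 4 + 7 + 1 + 6 + 4 = 22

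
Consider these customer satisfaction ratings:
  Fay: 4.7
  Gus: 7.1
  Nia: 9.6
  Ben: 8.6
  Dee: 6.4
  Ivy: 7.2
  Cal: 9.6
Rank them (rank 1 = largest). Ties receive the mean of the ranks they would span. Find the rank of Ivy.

4

Sorted (descending): 9.6, 9.6, 8.6, 7.2, 7.1, 6.4, 4.7
The 2 values of 9.6 occupy positions 1–2 → average rank (1+2)/2 = 1.5.
Ivy has value 7.2 → rank 4.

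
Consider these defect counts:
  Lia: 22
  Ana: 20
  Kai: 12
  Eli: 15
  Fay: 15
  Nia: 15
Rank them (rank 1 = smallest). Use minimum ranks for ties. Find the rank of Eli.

2

Sorted (ascending): 12, 15, 15, 15, 20, 22
The 3 values of 15 occupy positions 2–4 → each gets rank 2.
Eli has value 15 → rank 2.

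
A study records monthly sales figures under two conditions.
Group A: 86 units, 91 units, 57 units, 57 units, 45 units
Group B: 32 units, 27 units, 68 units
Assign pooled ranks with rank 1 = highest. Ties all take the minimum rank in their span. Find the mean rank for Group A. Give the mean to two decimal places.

Sorted (descending): 91, 86, 68, 57, 57, 45, 32, 27
The 2 values of 57 occupy positions 4–5 → each gets rank 4.
Group A values → pooled ranks: 86→2, 91→1, 57→4, 57→4, 45→6
Mean rank = (2 + 1 + 4 + 4 + 6) / 5 = 3.40

3.40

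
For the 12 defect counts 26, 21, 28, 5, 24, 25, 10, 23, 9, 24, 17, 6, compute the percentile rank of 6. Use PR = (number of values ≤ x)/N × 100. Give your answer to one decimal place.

N = 12.
Strictly below 6: 1. Equal to 6: 1.
PR = 2/12 × 100 = 16.7

16.7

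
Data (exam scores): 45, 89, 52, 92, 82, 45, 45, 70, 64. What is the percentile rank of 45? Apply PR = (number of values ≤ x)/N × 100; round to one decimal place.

33.3

N = 9.
Strictly below 45: 0. Equal to 45: 3.
PR = 3/9 × 100 = 33.3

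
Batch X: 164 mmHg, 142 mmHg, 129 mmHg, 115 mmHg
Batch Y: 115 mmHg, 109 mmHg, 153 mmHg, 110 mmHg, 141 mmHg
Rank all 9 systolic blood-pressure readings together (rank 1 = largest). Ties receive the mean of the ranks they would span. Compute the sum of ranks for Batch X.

15.5

Sorted (descending): 164, 153, 142, 141, 129, 115, 115, 110, 109
The 2 values of 115 occupy positions 6–7 → average rank (6+7)/2 = 6.5.
Batch X values → pooled ranks: 164→1, 142→3, 129→5, 115→6.5
Rank sum = 1 + 3 + 5 + 6.5 = 15.5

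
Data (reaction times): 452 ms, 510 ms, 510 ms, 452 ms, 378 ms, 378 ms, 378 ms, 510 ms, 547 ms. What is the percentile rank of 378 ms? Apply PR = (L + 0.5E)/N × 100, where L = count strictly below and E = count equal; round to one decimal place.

N = 9.
Strictly below 378: 0. Equal to 378: 3.
PR = (0 + 0.5·3)/9 × 100 = 16.7

16.7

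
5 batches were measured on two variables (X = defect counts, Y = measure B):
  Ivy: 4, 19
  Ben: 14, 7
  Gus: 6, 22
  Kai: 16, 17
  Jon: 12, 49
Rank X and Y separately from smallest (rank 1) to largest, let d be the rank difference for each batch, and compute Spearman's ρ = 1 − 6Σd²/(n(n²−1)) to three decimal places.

Ranks of variable 1: 1, 4, 2, 5, 3
Ranks of variable 2: 3, 1, 4, 2, 5
d = r₁ − r₂: -2, 3, -2, 3, -2
d²: 4, 9, 4, 9, 4; Σd² = 30
ρ = 1 − 6·30/(5·24) = 1 − 180/120 = -0.500

-0.500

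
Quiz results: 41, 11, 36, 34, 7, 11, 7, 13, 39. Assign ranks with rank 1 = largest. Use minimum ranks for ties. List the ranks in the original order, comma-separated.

1, 6, 3, 4, 8, 6, 8, 5, 2

Sorted (descending): 41, 39, 36, 34, 13, 11, 11, 7, 7
The 2 values of 11 occupy positions 6–7 → each gets rank 6.
The 2 values of 7 occupy positions 8–9 → each gets rank 8.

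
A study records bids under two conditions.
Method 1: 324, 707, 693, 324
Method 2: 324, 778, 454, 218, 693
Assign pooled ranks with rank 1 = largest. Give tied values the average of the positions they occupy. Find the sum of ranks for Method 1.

19.5

Sorted (descending): 778, 707, 693, 693, 454, 324, 324, 324, 218
The 2 values of 693 occupy positions 3–4 → average rank (3+4)/2 = 3.5.
The 3 values of 324 occupy positions 6–8 → average rank 7.
Method 1 values → pooled ranks: 324→7, 707→2, 693→3.5, 324→7
Rank sum = 7 + 2 + 3.5 + 7 = 19.5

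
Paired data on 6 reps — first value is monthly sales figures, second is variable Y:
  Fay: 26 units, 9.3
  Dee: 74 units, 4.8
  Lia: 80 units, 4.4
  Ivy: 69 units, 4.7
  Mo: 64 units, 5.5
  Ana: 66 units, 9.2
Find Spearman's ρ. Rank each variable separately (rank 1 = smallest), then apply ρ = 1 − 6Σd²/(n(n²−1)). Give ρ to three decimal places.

-0.886

Ranks of variable 1: 1, 5, 6, 4, 2, 3
Ranks of variable 2: 6, 3, 1, 2, 4, 5
d = r₁ − r₂: -5, 2, 5, 2, -2, -2
d²: 25, 4, 25, 4, 4, 4; Σd² = 66
ρ = 1 − 6·66/(6·35) = 1 − 396/210 = -0.886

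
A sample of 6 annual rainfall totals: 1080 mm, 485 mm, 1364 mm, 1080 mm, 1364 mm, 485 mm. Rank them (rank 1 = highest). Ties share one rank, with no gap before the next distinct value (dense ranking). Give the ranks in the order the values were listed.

Sorted (descending): 1364, 1364, 1080, 1080, 485, 485
The 2 values of 1364 share dense rank 1.
The 2 values of 1080 share dense rank 2.
The 2 values of 485 share dense rank 3.

2, 3, 1, 2, 1, 3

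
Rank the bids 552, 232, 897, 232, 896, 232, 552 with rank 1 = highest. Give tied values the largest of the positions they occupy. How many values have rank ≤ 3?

2

Sorted (descending): 897, 896, 552, 552, 232, 232, 232
The 2 values of 552 occupy positions 3–4 → each gets rank 4.
The 3 values of 232 occupy positions 5–7 → each gets rank 7.
Ranks ≤ 3: {1, 2} → 2 values.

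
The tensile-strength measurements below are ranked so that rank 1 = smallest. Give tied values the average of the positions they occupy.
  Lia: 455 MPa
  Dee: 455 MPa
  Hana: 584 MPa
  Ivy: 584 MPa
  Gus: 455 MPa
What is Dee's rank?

2

Sorted (ascending): 455, 455, 455, 584, 584
The 3 values of 455 occupy positions 1–3 → average rank 2.
The 2 values of 584 occupy positions 4–5 → average rank (4+5)/2 = 4.5.
Dee has value 455 MPa → rank 2.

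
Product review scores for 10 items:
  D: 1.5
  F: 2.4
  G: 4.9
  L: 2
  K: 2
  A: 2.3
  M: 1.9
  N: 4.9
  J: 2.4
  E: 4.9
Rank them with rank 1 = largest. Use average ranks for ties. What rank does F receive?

Sorted (descending): 4.9, 4.9, 4.9, 2.4, 2.4, 2.3, 2, 2, 1.9, 1.5
The 3 values of 4.9 occupy positions 1–3 → average rank 2.
The 2 values of 2.4 occupy positions 4–5 → average rank (4+5)/2 = 4.5.
The 2 values of 2 occupy positions 7–8 → average rank (7+8)/2 = 7.5.
F has value 2.4 → rank 4.5.

4.5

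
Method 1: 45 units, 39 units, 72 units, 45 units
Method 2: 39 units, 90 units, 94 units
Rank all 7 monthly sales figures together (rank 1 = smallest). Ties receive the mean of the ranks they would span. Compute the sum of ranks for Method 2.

Sorted (ascending): 39, 39, 45, 45, 72, 90, 94
The 2 values of 39 occupy positions 1–2 → average rank (1+2)/2 = 1.5.
The 2 values of 45 occupy positions 3–4 → average rank (3+4)/2 = 3.5.
Method 2 values → pooled ranks: 39→1.5, 90→6, 94→7
Rank sum = 1.5 + 6 + 7 = 14.5

14.5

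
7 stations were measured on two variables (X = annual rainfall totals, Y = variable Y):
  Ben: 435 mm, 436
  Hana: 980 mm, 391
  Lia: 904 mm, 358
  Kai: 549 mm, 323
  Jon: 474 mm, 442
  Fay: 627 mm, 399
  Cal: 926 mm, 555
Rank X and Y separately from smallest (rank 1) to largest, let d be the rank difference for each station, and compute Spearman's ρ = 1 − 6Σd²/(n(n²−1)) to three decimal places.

Ranks of variable 1: 1, 7, 5, 3, 2, 4, 6
Ranks of variable 2: 5, 3, 2, 1, 6, 4, 7
d = r₁ − r₂: -4, 4, 3, 2, -4, 0, -1
d²: 16, 16, 9, 4, 16, 0, 1; Σd² = 62
ρ = 1 − 6·62/(7·48) = 1 − 372/336 = -0.107

-0.107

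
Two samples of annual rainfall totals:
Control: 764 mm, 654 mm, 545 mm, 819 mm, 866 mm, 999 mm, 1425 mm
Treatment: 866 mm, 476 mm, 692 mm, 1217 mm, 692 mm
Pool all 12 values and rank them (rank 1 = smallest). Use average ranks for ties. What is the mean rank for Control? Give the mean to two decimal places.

6.93

Sorted (ascending): 476, 545, 654, 692, 692, 764, 819, 866, 866, 999, 1217, 1425
The 2 values of 692 occupy positions 4–5 → average rank (4+5)/2 = 4.5.
The 2 values of 866 occupy positions 8–9 → average rank (8+9)/2 = 8.5.
Control values → pooled ranks: 764→6, 654→3, 545→2, 819→7, 866→8.5, 999→10, 1425→12
Mean rank = (6 + 3 + 2 + 7 + 8.5 + 10 + 12) / 7 = 6.93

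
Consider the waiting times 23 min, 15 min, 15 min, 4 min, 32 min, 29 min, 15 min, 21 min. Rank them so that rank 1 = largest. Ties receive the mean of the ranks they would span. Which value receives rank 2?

29

Sorted (descending): 32, 29, 23, 21, 15, 15, 15, 4
The 3 values of 15 occupy positions 5–7 → average rank 6.
Rank 2 → value 29.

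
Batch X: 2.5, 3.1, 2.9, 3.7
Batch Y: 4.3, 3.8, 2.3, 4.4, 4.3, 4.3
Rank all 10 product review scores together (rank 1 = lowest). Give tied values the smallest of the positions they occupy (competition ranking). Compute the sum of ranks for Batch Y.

38

Sorted (ascending): 2.3, 2.5, 2.9, 3.1, 3.7, 3.8, 4.3, 4.3, 4.3, 4.4
The 3 values of 4.3 occupy positions 7–9 → each gets rank 7.
Batch Y values → pooled ranks: 4.3→7, 3.8→6, 2.3→1, 4.4→10, 4.3→7, 4.3→7
Rank sum = 7 + 6 + 1 + 10 + 7 + 7 = 38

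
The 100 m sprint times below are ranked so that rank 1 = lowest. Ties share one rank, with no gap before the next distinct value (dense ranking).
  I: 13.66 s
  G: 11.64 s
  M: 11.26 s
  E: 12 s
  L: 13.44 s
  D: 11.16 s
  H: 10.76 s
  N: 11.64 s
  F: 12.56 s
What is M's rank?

Sorted (ascending): 10.76, 11.16, 11.26, 11.64, 11.64, 12, 12.56, 13.44, 13.66
The 2 values of 11.64 share dense rank 4.
Remaining distinct values take the next consecutive integers.
M has value 11.26 s → rank 3.

3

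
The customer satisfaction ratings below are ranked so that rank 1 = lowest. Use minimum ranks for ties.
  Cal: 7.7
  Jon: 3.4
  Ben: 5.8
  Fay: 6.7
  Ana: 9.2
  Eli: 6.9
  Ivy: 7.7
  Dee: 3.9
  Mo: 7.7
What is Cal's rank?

6

Sorted (ascending): 3.4, 3.9, 5.8, 6.7, 6.9, 7.7, 7.7, 7.7, 9.2
The 3 values of 7.7 occupy positions 6–8 → each gets rank 6.
Cal has value 7.7 → rank 6.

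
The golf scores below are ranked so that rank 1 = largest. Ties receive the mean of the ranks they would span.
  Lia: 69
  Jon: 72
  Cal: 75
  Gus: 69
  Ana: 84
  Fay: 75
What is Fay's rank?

2.5

Sorted (descending): 84, 75, 75, 72, 69, 69
The 2 values of 75 occupy positions 2–3 → average rank (2+3)/2 = 2.5.
The 2 values of 69 occupy positions 5–6 → average rank (5+6)/2 = 5.5.
Fay has value 75 → rank 2.5.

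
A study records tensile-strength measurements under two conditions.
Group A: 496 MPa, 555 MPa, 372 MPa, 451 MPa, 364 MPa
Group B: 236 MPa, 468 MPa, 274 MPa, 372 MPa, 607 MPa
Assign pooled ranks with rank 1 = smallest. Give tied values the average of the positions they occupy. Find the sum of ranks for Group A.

30.5

Sorted (ascending): 236, 274, 364, 372, 372, 451, 468, 496, 555, 607
The 2 values of 372 occupy positions 4–5 → average rank (4+5)/2 = 4.5.
Group A values → pooled ranks: 496→8, 555→9, 372→4.5, 451→6, 364→3
Rank sum = 8 + 9 + 4.5 + 6 + 3 = 30.5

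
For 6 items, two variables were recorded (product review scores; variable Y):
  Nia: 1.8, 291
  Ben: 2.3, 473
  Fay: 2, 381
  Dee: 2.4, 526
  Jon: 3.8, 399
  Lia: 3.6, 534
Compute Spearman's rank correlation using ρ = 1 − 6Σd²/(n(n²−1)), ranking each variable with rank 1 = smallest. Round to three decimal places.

0.657

Ranks of variable 1: 1, 3, 2, 4, 6, 5
Ranks of variable 2: 1, 4, 2, 5, 3, 6
d = r₁ − r₂: 0, -1, 0, -1, 3, -1
d²: 0, 1, 0, 1, 9, 1; Σd² = 12
ρ = 1 − 6·12/(6·35) = 1 − 72/210 = 0.657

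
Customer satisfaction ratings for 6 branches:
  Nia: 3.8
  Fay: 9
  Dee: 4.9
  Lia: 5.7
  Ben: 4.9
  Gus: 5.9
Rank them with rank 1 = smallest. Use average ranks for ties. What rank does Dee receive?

2.5

Sorted (ascending): 3.8, 4.9, 4.9, 5.7, 5.9, 9
The 2 values of 4.9 occupy positions 2–3 → average rank (2+3)/2 = 2.5.
Dee has value 4.9 → rank 2.5.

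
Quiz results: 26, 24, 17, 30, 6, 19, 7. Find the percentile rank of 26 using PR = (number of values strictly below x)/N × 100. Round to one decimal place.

71.4

N = 7.
Strictly below 26: 5. Equal to 26: 1.
PR = 5/7 × 100 = 71.4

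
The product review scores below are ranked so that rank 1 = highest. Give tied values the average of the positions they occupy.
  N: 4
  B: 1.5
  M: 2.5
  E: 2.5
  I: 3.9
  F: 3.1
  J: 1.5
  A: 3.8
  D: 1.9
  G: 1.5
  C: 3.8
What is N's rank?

Sorted (descending): 4, 3.9, 3.8, 3.8, 3.1, 2.5, 2.5, 1.9, 1.5, 1.5, 1.5
The 2 values of 3.8 occupy positions 3–4 → average rank (3+4)/2 = 3.5.
The 2 values of 2.5 occupy positions 6–7 → average rank (6+7)/2 = 6.5.
The 3 values of 1.5 occupy positions 9–11 → average rank 10.
N has value 4 → rank 1.

1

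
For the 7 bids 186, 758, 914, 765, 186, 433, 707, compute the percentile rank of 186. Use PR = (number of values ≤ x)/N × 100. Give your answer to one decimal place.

N = 7.
Strictly below 186: 0. Equal to 186: 2.
PR = 2/7 × 100 = 28.6

28.6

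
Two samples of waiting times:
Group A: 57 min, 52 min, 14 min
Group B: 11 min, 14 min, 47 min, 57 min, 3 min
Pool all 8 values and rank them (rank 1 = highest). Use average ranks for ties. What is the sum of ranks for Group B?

Sorted (descending): 57, 57, 52, 47, 14, 14, 11, 3
The 2 values of 57 occupy positions 1–2 → average rank (1+2)/2 = 1.5.
The 2 values of 14 occupy positions 5–6 → average rank (5+6)/2 = 5.5.
Group B values → pooled ranks: 11→7, 14→5.5, 47→4, 57→1.5, 3→8
Rank sum = 7 + 5.5 + 4 + 1.5 + 8 = 26

26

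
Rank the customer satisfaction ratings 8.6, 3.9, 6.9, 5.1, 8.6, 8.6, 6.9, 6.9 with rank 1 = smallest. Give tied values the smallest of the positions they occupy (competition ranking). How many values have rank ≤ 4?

5

Sorted (ascending): 3.9, 5.1, 6.9, 6.9, 6.9, 8.6, 8.6, 8.6
The 3 values of 6.9 occupy positions 3–5 → each gets rank 3.
The 3 values of 8.6 occupy positions 6–8 → each gets rank 6.
Ranks ≤ 4: {1, 2, 3, 3, 3} → 5 values.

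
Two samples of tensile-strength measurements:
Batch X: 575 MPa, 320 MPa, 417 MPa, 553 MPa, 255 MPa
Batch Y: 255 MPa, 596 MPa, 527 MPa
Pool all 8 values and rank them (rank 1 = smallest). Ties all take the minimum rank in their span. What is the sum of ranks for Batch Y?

Sorted (ascending): 255, 255, 320, 417, 527, 553, 575, 596
The 2 values of 255 occupy positions 1–2 → each gets rank 1.
Batch Y values → pooled ranks: 255→1, 596→8, 527→5
Rank sum = 1 + 8 + 5 = 14

14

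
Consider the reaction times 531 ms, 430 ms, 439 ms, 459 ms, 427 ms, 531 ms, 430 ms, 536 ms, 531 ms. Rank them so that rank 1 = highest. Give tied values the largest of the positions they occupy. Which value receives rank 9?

Sorted (descending): 536, 531, 531, 531, 459, 439, 430, 430, 427
The 3 values of 531 occupy positions 2–4 → each gets rank 4.
The 2 values of 430 occupy positions 7–8 → each gets rank 8.
Rank 9 → value 427.

427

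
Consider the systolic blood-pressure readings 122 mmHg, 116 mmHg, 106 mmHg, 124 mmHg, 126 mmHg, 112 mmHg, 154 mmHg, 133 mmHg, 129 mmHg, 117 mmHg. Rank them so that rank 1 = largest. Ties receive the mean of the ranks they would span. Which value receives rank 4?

126

Sorted (descending): 154, 133, 129, 126, 124, 122, 117, 116, 112, 106
No ties — each value takes its position as its rank.
Rank 4 → value 126.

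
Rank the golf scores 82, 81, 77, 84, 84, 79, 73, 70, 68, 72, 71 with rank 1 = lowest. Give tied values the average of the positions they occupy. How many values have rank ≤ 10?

Sorted (ascending): 68, 70, 71, 72, 73, 77, 79, 81, 82, 84, 84
The 2 values of 84 occupy positions 10–11 → average rank (10+11)/2 = 10.5.
Ranks ≤ 10: {1, 2, 3, 4, 5, 6, 7, 8, 9} → 9 values.

9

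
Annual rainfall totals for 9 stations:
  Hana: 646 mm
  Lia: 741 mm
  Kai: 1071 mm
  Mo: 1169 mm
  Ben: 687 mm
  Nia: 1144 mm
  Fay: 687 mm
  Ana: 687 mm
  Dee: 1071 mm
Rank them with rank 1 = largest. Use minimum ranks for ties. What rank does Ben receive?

6

Sorted (descending): 1169, 1144, 1071, 1071, 741, 687, 687, 687, 646
The 2 values of 1071 occupy positions 3–4 → each gets rank 3.
The 3 values of 687 occupy positions 6–8 → each gets rank 6.
Ben has value 687 mm → rank 6.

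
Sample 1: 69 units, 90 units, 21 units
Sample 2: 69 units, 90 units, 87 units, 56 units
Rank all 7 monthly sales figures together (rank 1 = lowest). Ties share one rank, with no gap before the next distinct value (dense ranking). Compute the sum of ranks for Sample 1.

Sorted (ascending): 21, 56, 69, 69, 87, 90, 90
The 2 values of 69 share dense rank 3.
The 2 values of 90 share dense rank 5.
Remaining distinct values take the next consecutive integers.
Sample 1 values → pooled ranks: 69→3, 90→5, 21→1
Rank sum = 3 + 5 + 1 = 9

9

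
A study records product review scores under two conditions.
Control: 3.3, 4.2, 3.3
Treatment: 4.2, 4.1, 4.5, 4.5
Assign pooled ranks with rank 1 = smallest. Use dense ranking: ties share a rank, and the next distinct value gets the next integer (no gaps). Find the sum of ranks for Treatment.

Sorted (ascending): 3.3, 3.3, 4.1, 4.2, 4.2, 4.5, 4.5
The 2 values of 3.3 share dense rank 1.
The 2 values of 4.2 share dense rank 3.
The 2 values of 4.5 share dense rank 4.
Remaining distinct values take the next consecutive integers.
Treatment values → pooled ranks: 4.2→3, 4.1→2, 4.5→4, 4.5→4
Rank sum = 3 + 2 + 4 + 4 = 13

13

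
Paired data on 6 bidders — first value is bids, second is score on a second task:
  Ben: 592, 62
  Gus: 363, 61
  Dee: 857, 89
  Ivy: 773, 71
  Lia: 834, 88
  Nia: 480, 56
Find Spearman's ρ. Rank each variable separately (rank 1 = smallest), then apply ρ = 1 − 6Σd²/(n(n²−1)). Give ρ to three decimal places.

Ranks of variable 1: 3, 1, 6, 4, 5, 2
Ranks of variable 2: 3, 2, 6, 4, 5, 1
d = r₁ − r₂: 0, -1, 0, 0, 0, 1
d²: 0, 1, 0, 0, 0, 1; Σd² = 2
ρ = 1 − 6·2/(6·35) = 1 − 12/210 = 0.943

0.943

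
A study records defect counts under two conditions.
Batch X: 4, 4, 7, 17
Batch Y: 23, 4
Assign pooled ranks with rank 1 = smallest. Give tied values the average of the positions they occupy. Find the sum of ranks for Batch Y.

8

Sorted (ascending): 4, 4, 4, 7, 17, 23
The 3 values of 4 occupy positions 1–3 → average rank 2.
Batch Y values → pooled ranks: 23→6, 4→2
Rank sum = 6 + 2 = 8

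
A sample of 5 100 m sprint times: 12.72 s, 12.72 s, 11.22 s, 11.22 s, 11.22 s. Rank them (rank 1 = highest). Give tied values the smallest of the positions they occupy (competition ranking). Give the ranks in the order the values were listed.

Sorted (descending): 12.72, 12.72, 11.22, 11.22, 11.22
The 2 values of 12.72 occupy positions 1–2 → each gets rank 1.
The 3 values of 11.22 occupy positions 3–5 → each gets rank 3.

1, 1, 3, 3, 3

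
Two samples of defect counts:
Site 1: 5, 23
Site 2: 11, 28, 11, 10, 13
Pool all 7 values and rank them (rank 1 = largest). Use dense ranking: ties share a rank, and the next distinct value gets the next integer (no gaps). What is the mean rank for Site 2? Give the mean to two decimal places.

3.40

Sorted (descending): 28, 23, 13, 11, 11, 10, 5
The 2 values of 11 share dense rank 4.
Remaining distinct values take the next consecutive integers.
Site 2 values → pooled ranks: 11→4, 28→1, 11→4, 10→5, 13→3
Mean rank = (4 + 1 + 4 + 5 + 3) / 5 = 3.40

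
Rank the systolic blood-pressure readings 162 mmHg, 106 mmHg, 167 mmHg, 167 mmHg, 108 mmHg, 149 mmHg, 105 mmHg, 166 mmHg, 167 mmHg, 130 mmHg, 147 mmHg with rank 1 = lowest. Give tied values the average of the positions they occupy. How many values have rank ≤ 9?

8

Sorted (ascending): 105, 106, 108, 130, 147, 149, 162, 166, 167, 167, 167
The 3 values of 167 occupy positions 9–11 → average rank 10.
Ranks ≤ 9: {1, 2, 3, 4, 5, 6, 7, 8} → 8 values.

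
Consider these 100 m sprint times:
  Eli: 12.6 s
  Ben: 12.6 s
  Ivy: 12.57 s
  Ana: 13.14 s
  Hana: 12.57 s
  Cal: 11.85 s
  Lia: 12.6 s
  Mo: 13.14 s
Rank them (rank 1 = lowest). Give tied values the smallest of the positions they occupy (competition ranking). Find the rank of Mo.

Sorted (ascending): 11.85, 12.57, 12.57, 12.6, 12.6, 12.6, 13.14, 13.14
The 2 values of 12.57 occupy positions 2–3 → each gets rank 2.
The 3 values of 12.6 occupy positions 4–6 → each gets rank 4.
The 2 values of 13.14 occupy positions 7–8 → each gets rank 7.
Mo has value 13.14 s → rank 7.

7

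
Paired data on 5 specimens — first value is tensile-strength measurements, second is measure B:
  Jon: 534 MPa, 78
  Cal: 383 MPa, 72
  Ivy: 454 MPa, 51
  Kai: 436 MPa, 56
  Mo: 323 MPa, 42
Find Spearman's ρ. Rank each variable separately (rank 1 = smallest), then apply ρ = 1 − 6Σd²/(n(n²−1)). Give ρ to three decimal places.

Ranks of variable 1: 5, 2, 4, 3, 1
Ranks of variable 2: 5, 4, 2, 3, 1
d = r₁ − r₂: 0, -2, 2, 0, 0
d²: 0, 4, 4, 0, 0; Σd² = 8
ρ = 1 − 6·8/(5·24) = 1 − 48/120 = 0.600

0.600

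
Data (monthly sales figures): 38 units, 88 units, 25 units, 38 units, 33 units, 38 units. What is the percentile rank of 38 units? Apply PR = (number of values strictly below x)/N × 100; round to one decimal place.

N = 6.
Strictly below 38: 2. Equal to 38: 3.
PR = 2/6 × 100 = 33.3

33.3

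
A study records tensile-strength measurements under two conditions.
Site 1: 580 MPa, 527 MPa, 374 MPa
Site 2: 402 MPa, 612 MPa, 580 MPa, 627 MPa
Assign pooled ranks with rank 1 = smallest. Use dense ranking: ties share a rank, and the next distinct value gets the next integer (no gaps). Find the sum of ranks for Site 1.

8

Sorted (ascending): 374, 402, 527, 580, 580, 612, 627
The 2 values of 580 share dense rank 4.
Remaining distinct values take the next consecutive integers.
Site 1 values → pooled ranks: 580→4, 527→3, 374→1
Rank sum = 4 + 3 + 1 = 8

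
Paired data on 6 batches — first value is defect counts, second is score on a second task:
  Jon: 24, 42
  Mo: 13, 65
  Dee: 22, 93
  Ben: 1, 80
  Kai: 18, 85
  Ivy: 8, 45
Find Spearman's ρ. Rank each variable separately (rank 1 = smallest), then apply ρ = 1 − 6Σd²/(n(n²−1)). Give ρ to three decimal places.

Ranks of variable 1: 6, 3, 5, 1, 4, 2
Ranks of variable 2: 1, 3, 6, 4, 5, 2
d = r₁ − r₂: 5, 0, -1, -3, -1, 0
d²: 25, 0, 1, 9, 1, 0; Σd² = 36
ρ = 1 − 6·36/(6·35) = 1 − 216/210 = -0.029

-0.029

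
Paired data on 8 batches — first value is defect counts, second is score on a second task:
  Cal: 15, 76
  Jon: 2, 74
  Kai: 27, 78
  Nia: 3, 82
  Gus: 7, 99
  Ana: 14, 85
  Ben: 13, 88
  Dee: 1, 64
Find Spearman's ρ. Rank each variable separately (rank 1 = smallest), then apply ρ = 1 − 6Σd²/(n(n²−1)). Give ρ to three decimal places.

0.333

Ranks of variable 1: 7, 2, 8, 3, 4, 6, 5, 1
Ranks of variable 2: 3, 2, 4, 5, 8, 6, 7, 1
d = r₁ − r₂: 4, 0, 4, -2, -4, 0, -2, 0
d²: 16, 0, 16, 4, 16, 0, 4, 0; Σd² = 56
ρ = 1 − 6·56/(8·63) = 1 − 336/504 = 0.333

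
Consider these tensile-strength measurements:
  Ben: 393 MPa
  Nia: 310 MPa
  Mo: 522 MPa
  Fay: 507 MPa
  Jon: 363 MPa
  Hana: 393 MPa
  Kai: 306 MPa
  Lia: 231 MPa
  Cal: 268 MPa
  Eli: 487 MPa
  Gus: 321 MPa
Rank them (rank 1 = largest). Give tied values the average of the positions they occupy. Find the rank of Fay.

Sorted (descending): 522, 507, 487, 393, 393, 363, 321, 310, 306, 268, 231
The 2 values of 393 occupy positions 4–5 → average rank (4+5)/2 = 4.5.
Fay has value 507 MPa → rank 2.

2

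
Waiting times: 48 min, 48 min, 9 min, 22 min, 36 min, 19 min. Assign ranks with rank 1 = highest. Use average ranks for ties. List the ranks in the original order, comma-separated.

1.5, 1.5, 6, 4, 3, 5

Sorted (descending): 48, 48, 36, 22, 19, 9
The 2 values of 48 occupy positions 1–2 → average rank (1+2)/2 = 1.5.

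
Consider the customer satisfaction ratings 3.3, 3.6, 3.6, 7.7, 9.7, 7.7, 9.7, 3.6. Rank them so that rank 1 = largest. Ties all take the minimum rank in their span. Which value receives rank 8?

3.3

Sorted (descending): 9.7, 9.7, 7.7, 7.7, 3.6, 3.6, 3.6, 3.3
The 2 values of 9.7 occupy positions 1–2 → each gets rank 1.
The 2 values of 7.7 occupy positions 3–4 → each gets rank 3.
The 3 values of 3.6 occupy positions 5–7 → each gets rank 5.
Rank 8 → value 3.3.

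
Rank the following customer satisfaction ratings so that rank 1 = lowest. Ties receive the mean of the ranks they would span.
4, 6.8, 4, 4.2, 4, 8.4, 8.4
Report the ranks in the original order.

Sorted (ascending): 4, 4, 4, 4.2, 6.8, 8.4, 8.4
The 3 values of 4 occupy positions 1–3 → average rank 2.
The 2 values of 8.4 occupy positions 6–7 → average rank (6+7)/2 = 6.5.

2, 5, 2, 4, 2, 6.5, 6.5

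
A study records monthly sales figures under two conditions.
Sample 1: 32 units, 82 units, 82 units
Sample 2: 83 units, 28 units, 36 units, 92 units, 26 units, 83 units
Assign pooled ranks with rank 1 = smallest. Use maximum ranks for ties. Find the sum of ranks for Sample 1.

Sorted (ascending): 26, 28, 32, 36, 82, 82, 83, 83, 92
The 2 values of 82 occupy positions 5–6 → each gets rank 6.
The 2 values of 83 occupy positions 7–8 → each gets rank 8.
Sample 1 values → pooled ranks: 32→3, 82→6, 82→6
Rank sum = 3 + 6 + 6 = 15

15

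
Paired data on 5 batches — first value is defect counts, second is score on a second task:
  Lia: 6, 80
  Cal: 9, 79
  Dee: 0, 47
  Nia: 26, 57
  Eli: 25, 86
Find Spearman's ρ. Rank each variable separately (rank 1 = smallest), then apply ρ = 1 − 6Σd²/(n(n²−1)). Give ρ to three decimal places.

0.300

Ranks of variable 1: 2, 3, 1, 5, 4
Ranks of variable 2: 4, 3, 1, 2, 5
d = r₁ − r₂: -2, 0, 0, 3, -1
d²: 4, 0, 0, 9, 1; Σd² = 14
ρ = 1 − 6·14/(5·24) = 1 − 84/120 = 0.300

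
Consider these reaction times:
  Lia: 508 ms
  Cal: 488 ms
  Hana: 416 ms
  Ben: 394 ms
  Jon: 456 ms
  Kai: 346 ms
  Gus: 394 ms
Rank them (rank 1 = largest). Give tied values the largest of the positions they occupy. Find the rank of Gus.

Sorted (descending): 508, 488, 456, 416, 394, 394, 346
The 2 values of 394 occupy positions 5–6 → each gets rank 6.
Gus has value 394 ms → rank 6.

6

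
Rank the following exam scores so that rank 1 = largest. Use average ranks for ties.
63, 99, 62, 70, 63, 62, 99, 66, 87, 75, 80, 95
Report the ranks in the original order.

Sorted (descending): 99, 99, 95, 87, 80, 75, 70, 66, 63, 63, 62, 62
The 2 values of 99 occupy positions 1–2 → average rank (1+2)/2 = 1.5.
The 2 values of 63 occupy positions 9–10 → average rank (9+10)/2 = 9.5.
The 2 values of 62 occupy positions 11–12 → average rank (11+12)/2 = 11.5.

9.5, 1.5, 11.5, 7, 9.5, 11.5, 1.5, 8, 4, 6, 5, 3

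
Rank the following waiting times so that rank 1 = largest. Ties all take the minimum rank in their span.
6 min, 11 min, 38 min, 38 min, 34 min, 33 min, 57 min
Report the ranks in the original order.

Sorted (descending): 57, 38, 38, 34, 33, 11, 6
The 2 values of 38 occupy positions 2–3 → each gets rank 2.

7, 6, 2, 2, 4, 5, 1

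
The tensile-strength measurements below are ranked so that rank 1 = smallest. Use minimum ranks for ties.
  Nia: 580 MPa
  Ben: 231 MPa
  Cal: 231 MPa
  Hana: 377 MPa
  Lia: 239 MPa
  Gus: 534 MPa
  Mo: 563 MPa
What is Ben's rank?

1

Sorted (ascending): 231, 231, 239, 377, 534, 563, 580
The 2 values of 231 occupy positions 1–2 → each gets rank 1.
Ben has value 231 MPa → rank 1.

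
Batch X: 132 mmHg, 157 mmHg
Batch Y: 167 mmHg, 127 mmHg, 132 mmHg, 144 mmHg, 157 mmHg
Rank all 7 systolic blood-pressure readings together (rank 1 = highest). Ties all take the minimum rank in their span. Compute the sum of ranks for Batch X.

7

Sorted (descending): 167, 157, 157, 144, 132, 132, 127
The 2 values of 157 occupy positions 2–3 → each gets rank 2.
The 2 values of 132 occupy positions 5–6 → each gets rank 5.
Batch X values → pooled ranks: 132→5, 157→2
Rank sum = 5 + 2 = 7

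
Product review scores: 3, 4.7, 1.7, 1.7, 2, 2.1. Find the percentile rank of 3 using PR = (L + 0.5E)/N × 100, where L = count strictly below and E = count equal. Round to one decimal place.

75.0

N = 6.
Strictly below 3: 4. Equal to 3: 1.
PR = (4 + 0.5·1)/6 × 100 = 75.0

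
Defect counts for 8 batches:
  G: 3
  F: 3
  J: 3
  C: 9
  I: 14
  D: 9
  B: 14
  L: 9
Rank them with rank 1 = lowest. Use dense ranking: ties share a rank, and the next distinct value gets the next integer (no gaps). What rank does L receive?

2

Sorted (ascending): 3, 3, 3, 9, 9, 9, 14, 14
The 3 values of 3 share dense rank 1.
The 3 values of 9 share dense rank 2.
The 2 values of 14 share dense rank 3.
L has value 9 → rank 2.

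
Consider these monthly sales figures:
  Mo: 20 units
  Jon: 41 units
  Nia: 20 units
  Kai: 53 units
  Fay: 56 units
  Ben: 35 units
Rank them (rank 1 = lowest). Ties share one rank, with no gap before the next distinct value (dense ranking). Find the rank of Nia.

1

Sorted (ascending): 20, 20, 35, 41, 53, 56
The 2 values of 20 share dense rank 1.
Remaining distinct values take the next consecutive integers.
Nia has value 20 units → rank 1.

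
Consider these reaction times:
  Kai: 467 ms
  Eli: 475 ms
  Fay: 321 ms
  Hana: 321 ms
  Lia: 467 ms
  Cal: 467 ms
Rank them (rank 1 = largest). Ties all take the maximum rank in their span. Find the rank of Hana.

Sorted (descending): 475, 467, 467, 467, 321, 321
The 3 values of 467 occupy positions 2–4 → each gets rank 4.
The 2 values of 321 occupy positions 5–6 → each gets rank 6.
Hana has value 321 ms → rank 6.

6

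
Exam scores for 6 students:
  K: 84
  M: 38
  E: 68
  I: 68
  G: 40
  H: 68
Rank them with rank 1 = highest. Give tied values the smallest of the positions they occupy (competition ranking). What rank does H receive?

Sorted (descending): 84, 68, 68, 68, 40, 38
The 3 values of 68 occupy positions 2–4 → each gets rank 2.
H has value 68 → rank 2.

2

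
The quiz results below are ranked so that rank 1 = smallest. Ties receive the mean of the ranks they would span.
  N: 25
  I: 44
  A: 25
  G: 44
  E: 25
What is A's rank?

2

Sorted (ascending): 25, 25, 25, 44, 44
The 3 values of 25 occupy positions 1–3 → average rank 2.
The 2 values of 44 occupy positions 4–5 → average rank (4+5)/2 = 4.5.
A has value 25 → rank 2.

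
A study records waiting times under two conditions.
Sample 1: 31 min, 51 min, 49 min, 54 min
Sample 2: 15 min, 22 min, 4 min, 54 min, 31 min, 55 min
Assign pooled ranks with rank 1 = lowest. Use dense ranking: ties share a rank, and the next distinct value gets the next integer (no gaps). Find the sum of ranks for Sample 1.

22

Sorted (ascending): 4, 15, 22, 31, 31, 49, 51, 54, 54, 55
The 2 values of 31 share dense rank 4.
The 2 values of 54 share dense rank 7.
Remaining distinct values take the next consecutive integers.
Sample 1 values → pooled ranks: 31→4, 51→6, 49→5, 54→7
Rank sum = 4 + 6 + 5 + 7 = 22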